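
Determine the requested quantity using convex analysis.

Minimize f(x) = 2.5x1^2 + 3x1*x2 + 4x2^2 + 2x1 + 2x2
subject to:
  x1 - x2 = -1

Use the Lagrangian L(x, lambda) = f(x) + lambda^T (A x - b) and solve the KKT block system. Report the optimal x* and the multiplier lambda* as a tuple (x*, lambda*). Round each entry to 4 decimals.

Form the Lagrangian:
  L(x, lambda) = (1/2) x^T Q x + c^T x + lambda^T (A x - b)
Stationarity (grad_x L = 0): Q x + c + A^T lambda = 0.
Primal feasibility: A x = b.

This gives the KKT block system:
  [ Q   A^T ] [ x     ]   [-c ]
  [ A    0  ] [ lambda ] = [ b ]

Solving the linear system:
  x*      = (-0.7895, 0.2105)
  lambda* = (1.3158)
  f(x*)   = 0.0789

x* = (-0.7895, 0.2105), lambda* = (1.3158)


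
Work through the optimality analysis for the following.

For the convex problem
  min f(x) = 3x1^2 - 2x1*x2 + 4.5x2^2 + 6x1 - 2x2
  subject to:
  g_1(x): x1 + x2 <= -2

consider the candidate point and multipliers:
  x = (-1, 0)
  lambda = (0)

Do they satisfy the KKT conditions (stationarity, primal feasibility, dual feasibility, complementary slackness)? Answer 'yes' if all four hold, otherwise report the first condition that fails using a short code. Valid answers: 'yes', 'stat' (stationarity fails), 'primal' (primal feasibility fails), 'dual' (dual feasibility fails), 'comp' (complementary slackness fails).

Gradient of f: grad f(x) = Q x + c = (0, 0)
Constraint values g_i(x) = a_i^T x - b_i:
  g_1((-1, 0)) = 1
Stationarity residual: grad f(x) + sum_i lambda_i a_i = (0, 0)
  -> stationarity OK
Primal feasibility (all g_i <= 0): FAILS
Dual feasibility (all lambda_i >= 0): OK
Complementary slackness (lambda_i * g_i(x) = 0 for all i): OK

Verdict: the first failing condition is primal_feasibility -> primal.

primal


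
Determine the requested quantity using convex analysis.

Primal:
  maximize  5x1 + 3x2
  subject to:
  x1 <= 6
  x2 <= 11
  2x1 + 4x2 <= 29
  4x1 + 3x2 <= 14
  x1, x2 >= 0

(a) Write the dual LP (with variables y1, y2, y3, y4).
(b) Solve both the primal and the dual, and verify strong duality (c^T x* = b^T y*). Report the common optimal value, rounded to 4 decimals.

The standard primal-dual pair for 'max c^T x s.t. A x <= b, x >= 0' is:
  Dual:  min b^T y  s.t.  A^T y >= c,  y >= 0.

So the dual LP is:
  minimize  6y1 + 11y2 + 29y3 + 14y4
  subject to:
    y1 + 2y3 + 4y4 >= 5
    y2 + 4y3 + 3y4 >= 3
    y1, y2, y3, y4 >= 0

Solving the primal: x* = (3.5, 0).
  primal value c^T x* = 17.5.
Solving the dual: y* = (0, 0, 0, 1.25).
  dual value b^T y* = 17.5.
Strong duality: c^T x* = b^T y*. Confirmed.

17.5


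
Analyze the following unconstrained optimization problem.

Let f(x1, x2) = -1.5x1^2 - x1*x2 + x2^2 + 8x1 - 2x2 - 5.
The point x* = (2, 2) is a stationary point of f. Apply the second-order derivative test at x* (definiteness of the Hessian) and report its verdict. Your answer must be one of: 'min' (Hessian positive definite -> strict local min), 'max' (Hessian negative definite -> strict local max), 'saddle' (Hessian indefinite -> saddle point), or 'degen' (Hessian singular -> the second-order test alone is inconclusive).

Compute the Hessian H = grad^2 f:
  H = [[-3, -1], [-1, 2]]
Verify stationarity: grad f(x*) = H x* + g = (0, 0).
Eigenvalues of H: -3.1926, 2.1926.
Eigenvalues have mixed signs, so H is indefinite -> x* is a saddle point.

saddle


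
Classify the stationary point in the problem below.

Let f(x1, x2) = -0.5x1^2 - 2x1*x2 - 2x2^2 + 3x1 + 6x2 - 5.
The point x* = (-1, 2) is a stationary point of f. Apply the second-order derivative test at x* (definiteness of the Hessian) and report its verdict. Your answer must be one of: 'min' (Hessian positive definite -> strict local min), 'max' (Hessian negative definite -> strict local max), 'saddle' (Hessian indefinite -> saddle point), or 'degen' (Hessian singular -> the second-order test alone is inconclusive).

Compute the Hessian H = grad^2 f:
  H = [[-1, -2], [-2, -4]]
Verify stationarity: grad f(x*) = H x* + g = (0, 0).
Eigenvalues of H: -5, 0.
H has a zero eigenvalue (singular; negative semidefinite but not definite), so H is neither positive definite, negative definite, nor indefinite. The second-order test alone is inconclusive -> degen.
(Indeed, f is constant along the null direction of H through x*, so x* is not a strict local extremum.)

degen


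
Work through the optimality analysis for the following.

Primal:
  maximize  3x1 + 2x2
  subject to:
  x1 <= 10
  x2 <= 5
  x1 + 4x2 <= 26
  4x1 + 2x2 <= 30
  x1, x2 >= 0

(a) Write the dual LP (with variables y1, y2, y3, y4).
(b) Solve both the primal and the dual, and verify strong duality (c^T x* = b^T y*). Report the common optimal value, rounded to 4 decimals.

The standard primal-dual pair for 'max c^T x s.t. A x <= b, x >= 0' is:
  Dual:  min b^T y  s.t.  A^T y >= c,  y >= 0.

So the dual LP is:
  minimize  10y1 + 5y2 + 26y3 + 30y4
  subject to:
    y1 + y3 + 4y4 >= 3
    y2 + 4y3 + 2y4 >= 2
    y1, y2, y3, y4 >= 0

Solving the primal: x* = (5, 5).
  primal value c^T x* = 25.
Solving the dual: y* = (0, 0.5, 0, 0.75).
  dual value b^T y* = 25.
Strong duality: c^T x* = b^T y*. Confirmed.

25


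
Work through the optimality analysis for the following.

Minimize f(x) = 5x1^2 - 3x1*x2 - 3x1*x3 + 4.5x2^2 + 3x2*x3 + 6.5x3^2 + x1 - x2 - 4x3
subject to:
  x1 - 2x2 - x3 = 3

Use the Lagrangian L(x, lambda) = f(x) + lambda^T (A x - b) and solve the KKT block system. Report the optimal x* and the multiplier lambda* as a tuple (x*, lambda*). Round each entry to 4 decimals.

Form the Lagrangian:
  L(x, lambda) = (1/2) x^T Q x + c^T x + lambda^T (A x - b)
Stationarity (grad_x L = 0): Q x + c + A^T lambda = 0.
Primal feasibility: A x = b.

This gives the KKT block system:
  [ Q   A^T ] [ x     ]   [-c ]
  [ A    0  ] [ lambda ] = [ b ]

Solving the linear system:
  x*      = (0.224, -1.4596, 0.1432)
  lambda* = (-7.1894)
  f(x*)   = 11.3395

x* = (0.224, -1.4596, 0.1432), lambda* = (-7.1894)


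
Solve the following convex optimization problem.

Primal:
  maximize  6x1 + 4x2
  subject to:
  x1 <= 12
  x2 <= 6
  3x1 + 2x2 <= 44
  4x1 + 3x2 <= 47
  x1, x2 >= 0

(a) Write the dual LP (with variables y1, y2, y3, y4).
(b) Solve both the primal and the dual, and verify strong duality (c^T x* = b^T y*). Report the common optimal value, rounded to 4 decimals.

The standard primal-dual pair for 'max c^T x s.t. A x <= b, x >= 0' is:
  Dual:  min b^T y  s.t.  A^T y >= c,  y >= 0.

So the dual LP is:
  minimize  12y1 + 6y2 + 44y3 + 47y4
  subject to:
    y1 + 3y3 + 4y4 >= 6
    y2 + 2y3 + 3y4 >= 4
    y1, y2, y3, y4 >= 0

Solving the primal: x* = (11.75, 0).
  primal value c^T x* = 70.5.
Solving the dual: y* = (0, 0, 0, 1.5).
  dual value b^T y* = 70.5.
Strong duality: c^T x* = b^T y*. Confirmed.

70.5


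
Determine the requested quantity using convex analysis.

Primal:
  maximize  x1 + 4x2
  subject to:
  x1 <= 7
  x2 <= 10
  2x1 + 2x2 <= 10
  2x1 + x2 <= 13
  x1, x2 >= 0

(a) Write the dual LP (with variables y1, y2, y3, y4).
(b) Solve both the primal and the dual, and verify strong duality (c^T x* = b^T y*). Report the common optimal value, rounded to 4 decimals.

The standard primal-dual pair for 'max c^T x s.t. A x <= b, x >= 0' is:
  Dual:  min b^T y  s.t.  A^T y >= c,  y >= 0.

So the dual LP is:
  minimize  7y1 + 10y2 + 10y3 + 13y4
  subject to:
    y1 + 2y3 + 2y4 >= 1
    y2 + 2y3 + y4 >= 4
    y1, y2, y3, y4 >= 0

Solving the primal: x* = (0, 5).
  primal value c^T x* = 20.
Solving the dual: y* = (0, 0, 2, 0).
  dual value b^T y* = 20.
Strong duality: c^T x* = b^T y*. Confirmed.

20


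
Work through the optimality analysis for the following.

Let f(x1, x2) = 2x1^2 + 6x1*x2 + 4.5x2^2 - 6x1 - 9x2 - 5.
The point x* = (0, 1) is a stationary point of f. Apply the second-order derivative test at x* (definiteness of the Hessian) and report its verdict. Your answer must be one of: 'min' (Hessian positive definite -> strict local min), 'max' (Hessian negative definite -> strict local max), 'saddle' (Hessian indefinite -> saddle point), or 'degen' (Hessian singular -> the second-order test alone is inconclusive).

Compute the Hessian H = grad^2 f:
  H = [[4, 6], [6, 9]]
Verify stationarity: grad f(x*) = H x* + g = (0, 0).
Eigenvalues of H: 0, 13.
H has a zero eigenvalue (singular; positive semidefinite but not definite), so H is neither positive definite, negative definite, nor indefinite. The second-order test alone is inconclusive -> degen.
(Indeed, f is constant along the null direction of H through x*, so x* is not a strict local extremum.)

degen


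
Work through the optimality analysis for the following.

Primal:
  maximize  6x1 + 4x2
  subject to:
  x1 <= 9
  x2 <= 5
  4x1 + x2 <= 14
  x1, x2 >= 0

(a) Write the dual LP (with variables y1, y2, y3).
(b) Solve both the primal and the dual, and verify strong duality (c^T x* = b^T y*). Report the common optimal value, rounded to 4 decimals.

The standard primal-dual pair for 'max c^T x s.t. A x <= b, x >= 0' is:
  Dual:  min b^T y  s.t.  A^T y >= c,  y >= 0.

So the dual LP is:
  minimize  9y1 + 5y2 + 14y3
  subject to:
    y1 + 4y3 >= 6
    y2 + y3 >= 4
    y1, y2, y3 >= 0

Solving the primal: x* = (2.25, 5).
  primal value c^T x* = 33.5.
Solving the dual: y* = (0, 2.5, 1.5).
  dual value b^T y* = 33.5.
Strong duality: c^T x* = b^T y*. Confirmed.

33.5


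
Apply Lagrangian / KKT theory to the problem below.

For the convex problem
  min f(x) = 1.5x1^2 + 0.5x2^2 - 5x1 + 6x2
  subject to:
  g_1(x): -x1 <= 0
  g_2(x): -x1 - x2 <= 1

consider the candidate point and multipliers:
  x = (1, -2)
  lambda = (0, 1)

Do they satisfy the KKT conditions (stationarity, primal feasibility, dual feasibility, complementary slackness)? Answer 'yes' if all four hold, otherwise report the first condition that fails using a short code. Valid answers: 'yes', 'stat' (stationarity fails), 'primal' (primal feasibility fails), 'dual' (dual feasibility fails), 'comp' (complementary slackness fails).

Gradient of f: grad f(x) = Q x + c = (-2, 4)
Constraint values g_i(x) = a_i^T x - b_i:
  g_1((1, -2)) = -1
  g_2((1, -2)) = 0
Stationarity residual: grad f(x) + sum_i lambda_i a_i = (-3, 3)
  -> stationarity FAILS
Primal feasibility (all g_i <= 0): OK
Dual feasibility (all lambda_i >= 0): OK
Complementary slackness (lambda_i * g_i(x) = 0 for all i): OK

Verdict: the first failing condition is stationarity -> stat.

stat


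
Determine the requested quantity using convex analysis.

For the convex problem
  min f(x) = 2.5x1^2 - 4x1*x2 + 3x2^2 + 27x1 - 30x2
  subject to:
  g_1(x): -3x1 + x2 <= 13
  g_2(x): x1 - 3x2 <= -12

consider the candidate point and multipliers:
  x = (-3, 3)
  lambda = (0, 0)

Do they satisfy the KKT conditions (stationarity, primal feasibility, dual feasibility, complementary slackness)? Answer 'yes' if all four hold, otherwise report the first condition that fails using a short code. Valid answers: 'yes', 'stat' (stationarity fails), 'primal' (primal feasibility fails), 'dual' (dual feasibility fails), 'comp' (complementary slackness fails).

Gradient of f: grad f(x) = Q x + c = (0, 0)
Constraint values g_i(x) = a_i^T x - b_i:
  g_1((-3, 3)) = -1
  g_2((-3, 3)) = 0
Stationarity residual: grad f(x) + sum_i lambda_i a_i = (0, 0)
  -> stationarity OK
Primal feasibility (all g_i <= 0): OK
Dual feasibility (all lambda_i >= 0): OK
Complementary slackness (lambda_i * g_i(x) = 0 for all i): OK

Verdict: yes, KKT holds.

yes


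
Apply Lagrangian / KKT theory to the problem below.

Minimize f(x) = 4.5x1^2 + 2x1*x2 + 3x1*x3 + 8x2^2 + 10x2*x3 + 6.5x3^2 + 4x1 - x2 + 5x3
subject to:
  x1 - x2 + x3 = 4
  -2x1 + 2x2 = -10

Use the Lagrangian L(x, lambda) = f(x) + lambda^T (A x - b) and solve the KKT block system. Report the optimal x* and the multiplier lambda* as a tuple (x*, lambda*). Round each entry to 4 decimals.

Form the Lagrangian:
  L(x, lambda) = (1/2) x^T Q x + c^T x + lambda^T (A x - b)
Stationarity (grad_x L = 0): Q x + c + A^T lambda = 0.
Primal feasibility: A x = b.

This gives the KKT block system:
  [ Q   A^T ] [ x     ]   [-c ]
  [ A    0  ] [ lambda ] = [ b ]

Solving the linear system:
  x*      = (3.4483, -1.5517, -1)
  lambda* = (13.1724, 21.0517)
  f(x*)   = 84.0862

x* = (3.4483, -1.5517, -1), lambda* = (13.1724, 21.0517)


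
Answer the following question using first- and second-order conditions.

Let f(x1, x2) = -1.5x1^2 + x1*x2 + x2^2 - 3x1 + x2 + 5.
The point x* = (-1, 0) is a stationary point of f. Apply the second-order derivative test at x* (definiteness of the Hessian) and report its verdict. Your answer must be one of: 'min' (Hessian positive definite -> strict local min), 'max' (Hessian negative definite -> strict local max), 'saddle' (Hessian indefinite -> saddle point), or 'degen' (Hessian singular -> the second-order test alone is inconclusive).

Compute the Hessian H = grad^2 f:
  H = [[-3, 1], [1, 2]]
Verify stationarity: grad f(x*) = H x* + g = (0, 0).
Eigenvalues of H: -3.1926, 2.1926.
Eigenvalues have mixed signs, so H is indefinite -> x* is a saddle point.

saddle


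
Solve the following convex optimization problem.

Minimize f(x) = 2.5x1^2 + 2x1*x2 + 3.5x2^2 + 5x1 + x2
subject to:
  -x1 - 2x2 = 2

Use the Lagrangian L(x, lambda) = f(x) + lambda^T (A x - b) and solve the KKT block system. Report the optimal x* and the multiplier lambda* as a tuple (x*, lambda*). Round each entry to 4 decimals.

Form the Lagrangian:
  L(x, lambda) = (1/2) x^T Q x + c^T x + lambda^T (A x - b)
Stationarity (grad_x L = 0): Q x + c + A^T lambda = 0.
Primal feasibility: A x = b.

This gives the KKT block system:
  [ Q   A^T ] [ x     ]   [-c ]
  [ A    0  ] [ lambda ] = [ b ]

Solving the linear system:
  x*      = (-1.2632, -0.3684)
  lambda* = (-2.0526)
  f(x*)   = -1.2895

x* = (-1.2632, -0.3684), lambda* = (-2.0526)


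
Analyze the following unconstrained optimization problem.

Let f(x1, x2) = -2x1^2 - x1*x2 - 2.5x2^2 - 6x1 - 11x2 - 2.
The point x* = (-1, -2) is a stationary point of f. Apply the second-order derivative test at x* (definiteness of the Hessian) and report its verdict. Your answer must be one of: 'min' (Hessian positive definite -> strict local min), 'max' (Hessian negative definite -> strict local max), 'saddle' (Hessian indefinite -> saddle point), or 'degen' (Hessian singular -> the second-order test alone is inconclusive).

Compute the Hessian H = grad^2 f:
  H = [[-4, -1], [-1, -5]]
Verify stationarity: grad f(x*) = H x* + g = (0, 0).
Eigenvalues of H: -5.618, -3.382.
Both eigenvalues < 0, so H is negative definite -> x* is a strict local max.

max


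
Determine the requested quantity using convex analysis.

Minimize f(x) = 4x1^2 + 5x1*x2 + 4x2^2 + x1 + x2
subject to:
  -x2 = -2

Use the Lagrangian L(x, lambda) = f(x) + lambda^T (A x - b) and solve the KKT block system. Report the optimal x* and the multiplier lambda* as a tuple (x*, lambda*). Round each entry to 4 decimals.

Form the Lagrangian:
  L(x, lambda) = (1/2) x^T Q x + c^T x + lambda^T (A x - b)
Stationarity (grad_x L = 0): Q x + c + A^T lambda = 0.
Primal feasibility: A x = b.

This gives the KKT block system:
  [ Q   A^T ] [ x     ]   [-c ]
  [ A    0  ] [ lambda ] = [ b ]

Solving the linear system:
  x*      = (-1.375, 2)
  lambda* = (10.125)
  f(x*)   = 10.4375

x* = (-1.375, 2), lambda* = (10.125)


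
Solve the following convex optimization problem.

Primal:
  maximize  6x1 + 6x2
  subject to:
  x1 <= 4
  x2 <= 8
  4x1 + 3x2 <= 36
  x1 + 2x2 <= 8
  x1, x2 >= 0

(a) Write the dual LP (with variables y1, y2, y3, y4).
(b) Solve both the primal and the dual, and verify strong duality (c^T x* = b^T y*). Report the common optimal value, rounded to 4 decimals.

The standard primal-dual pair for 'max c^T x s.t. A x <= b, x >= 0' is:
  Dual:  min b^T y  s.t.  A^T y >= c,  y >= 0.

So the dual LP is:
  minimize  4y1 + 8y2 + 36y3 + 8y4
  subject to:
    y1 + 4y3 + y4 >= 6
    y2 + 3y3 + 2y4 >= 6
    y1, y2, y3, y4 >= 0

Solving the primal: x* = (4, 2).
  primal value c^T x* = 36.
Solving the dual: y* = (3, 0, 0, 3).
  dual value b^T y* = 36.
Strong duality: c^T x* = b^T y*. Confirmed.

36


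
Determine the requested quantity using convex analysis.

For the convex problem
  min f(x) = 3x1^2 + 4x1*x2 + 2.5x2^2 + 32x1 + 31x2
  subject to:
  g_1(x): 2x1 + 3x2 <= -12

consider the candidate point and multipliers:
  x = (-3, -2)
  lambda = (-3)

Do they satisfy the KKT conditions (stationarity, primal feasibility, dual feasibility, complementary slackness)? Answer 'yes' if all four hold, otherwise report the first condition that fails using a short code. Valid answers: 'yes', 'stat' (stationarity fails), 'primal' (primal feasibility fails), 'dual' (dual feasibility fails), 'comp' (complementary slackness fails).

Gradient of f: grad f(x) = Q x + c = (6, 9)
Constraint values g_i(x) = a_i^T x - b_i:
  g_1((-3, -2)) = 0
Stationarity residual: grad f(x) + sum_i lambda_i a_i = (0, 0)
  -> stationarity OK
Primal feasibility (all g_i <= 0): OK
Dual feasibility (all lambda_i >= 0): FAILS
Complementary slackness (lambda_i * g_i(x) = 0 for all i): OK

Verdict: the first failing condition is dual_feasibility -> dual.

dual


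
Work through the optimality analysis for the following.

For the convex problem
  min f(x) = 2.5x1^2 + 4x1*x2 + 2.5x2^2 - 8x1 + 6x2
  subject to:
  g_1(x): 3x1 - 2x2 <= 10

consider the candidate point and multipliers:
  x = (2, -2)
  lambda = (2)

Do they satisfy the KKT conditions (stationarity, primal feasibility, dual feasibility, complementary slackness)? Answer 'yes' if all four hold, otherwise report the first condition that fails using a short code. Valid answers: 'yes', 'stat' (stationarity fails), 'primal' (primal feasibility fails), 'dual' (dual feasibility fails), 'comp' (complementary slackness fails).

Gradient of f: grad f(x) = Q x + c = (-6, 4)
Constraint values g_i(x) = a_i^T x - b_i:
  g_1((2, -2)) = 0
Stationarity residual: grad f(x) + sum_i lambda_i a_i = (0, 0)
  -> stationarity OK
Primal feasibility (all g_i <= 0): OK
Dual feasibility (all lambda_i >= 0): OK
Complementary slackness (lambda_i * g_i(x) = 0 for all i): OK

Verdict: yes, KKT holds.

yes


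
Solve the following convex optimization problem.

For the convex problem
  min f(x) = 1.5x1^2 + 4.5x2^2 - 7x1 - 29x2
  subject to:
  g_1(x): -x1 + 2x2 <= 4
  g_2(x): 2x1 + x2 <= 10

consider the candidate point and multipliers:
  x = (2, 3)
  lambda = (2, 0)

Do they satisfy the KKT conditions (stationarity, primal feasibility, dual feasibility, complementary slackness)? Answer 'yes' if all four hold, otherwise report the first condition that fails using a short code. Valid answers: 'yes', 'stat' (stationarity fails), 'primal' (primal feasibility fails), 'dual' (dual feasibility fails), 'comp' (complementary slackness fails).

Gradient of f: grad f(x) = Q x + c = (-1, -2)
Constraint values g_i(x) = a_i^T x - b_i:
  g_1((2, 3)) = 0
  g_2((2, 3)) = -3
Stationarity residual: grad f(x) + sum_i lambda_i a_i = (-3, 2)
  -> stationarity FAILS
Primal feasibility (all g_i <= 0): OK
Dual feasibility (all lambda_i >= 0): OK
Complementary slackness (lambda_i * g_i(x) = 0 for all i): OK

Verdict: the first failing condition is stationarity -> stat.

stat


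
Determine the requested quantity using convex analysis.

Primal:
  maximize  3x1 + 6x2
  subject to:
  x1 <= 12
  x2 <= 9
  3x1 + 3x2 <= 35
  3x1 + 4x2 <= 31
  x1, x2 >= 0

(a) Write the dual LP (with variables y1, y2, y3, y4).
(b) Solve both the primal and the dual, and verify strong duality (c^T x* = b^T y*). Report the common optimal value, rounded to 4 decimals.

The standard primal-dual pair for 'max c^T x s.t. A x <= b, x >= 0' is:
  Dual:  min b^T y  s.t.  A^T y >= c,  y >= 0.

So the dual LP is:
  minimize  12y1 + 9y2 + 35y3 + 31y4
  subject to:
    y1 + 3y3 + 3y4 >= 3
    y2 + 3y3 + 4y4 >= 6
    y1, y2, y3, y4 >= 0

Solving the primal: x* = (0, 7.75).
  primal value c^T x* = 46.5.
Solving the dual: y* = (0, 0, 0, 1.5).
  dual value b^T y* = 46.5.
Strong duality: c^T x* = b^T y*. Confirmed.

46.5


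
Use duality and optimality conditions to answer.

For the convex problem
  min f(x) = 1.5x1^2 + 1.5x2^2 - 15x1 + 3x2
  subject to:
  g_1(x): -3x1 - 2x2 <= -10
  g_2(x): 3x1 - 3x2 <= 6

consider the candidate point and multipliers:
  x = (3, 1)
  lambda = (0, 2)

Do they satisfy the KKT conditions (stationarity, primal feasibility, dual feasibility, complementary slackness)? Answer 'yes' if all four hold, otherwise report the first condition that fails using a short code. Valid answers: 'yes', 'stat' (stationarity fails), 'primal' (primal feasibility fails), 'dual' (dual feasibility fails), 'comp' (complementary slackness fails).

Gradient of f: grad f(x) = Q x + c = (-6, 6)
Constraint values g_i(x) = a_i^T x - b_i:
  g_1((3, 1)) = -1
  g_2((3, 1)) = 0
Stationarity residual: grad f(x) + sum_i lambda_i a_i = (0, 0)
  -> stationarity OK
Primal feasibility (all g_i <= 0): OK
Dual feasibility (all lambda_i >= 0): OK
Complementary slackness (lambda_i * g_i(x) = 0 for all i): OK

Verdict: yes, KKT holds.

yes


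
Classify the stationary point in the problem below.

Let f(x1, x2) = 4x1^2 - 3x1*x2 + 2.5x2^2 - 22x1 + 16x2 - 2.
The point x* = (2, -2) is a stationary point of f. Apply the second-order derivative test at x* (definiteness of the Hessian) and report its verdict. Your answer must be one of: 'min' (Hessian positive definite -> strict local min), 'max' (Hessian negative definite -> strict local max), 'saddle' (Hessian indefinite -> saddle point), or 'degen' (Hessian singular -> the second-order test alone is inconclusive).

Compute the Hessian H = grad^2 f:
  H = [[8, -3], [-3, 5]]
Verify stationarity: grad f(x*) = H x* + g = (0, 0).
Eigenvalues of H: 3.1459, 9.8541.
Both eigenvalues > 0, so H is positive definite -> x* is a strict local min.

min


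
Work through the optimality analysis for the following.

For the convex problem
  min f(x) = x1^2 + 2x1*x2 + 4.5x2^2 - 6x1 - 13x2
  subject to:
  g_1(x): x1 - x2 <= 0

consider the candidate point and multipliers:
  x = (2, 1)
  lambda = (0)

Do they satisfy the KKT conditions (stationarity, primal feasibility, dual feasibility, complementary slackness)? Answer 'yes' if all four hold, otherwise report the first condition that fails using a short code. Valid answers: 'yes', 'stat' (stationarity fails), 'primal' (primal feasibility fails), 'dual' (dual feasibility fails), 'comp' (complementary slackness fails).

Gradient of f: grad f(x) = Q x + c = (0, 0)
Constraint values g_i(x) = a_i^T x - b_i:
  g_1((2, 1)) = 1
Stationarity residual: grad f(x) + sum_i lambda_i a_i = (0, 0)
  -> stationarity OK
Primal feasibility (all g_i <= 0): FAILS
Dual feasibility (all lambda_i >= 0): OK
Complementary slackness (lambda_i * g_i(x) = 0 for all i): OK

Verdict: the first failing condition is primal_feasibility -> primal.

primal


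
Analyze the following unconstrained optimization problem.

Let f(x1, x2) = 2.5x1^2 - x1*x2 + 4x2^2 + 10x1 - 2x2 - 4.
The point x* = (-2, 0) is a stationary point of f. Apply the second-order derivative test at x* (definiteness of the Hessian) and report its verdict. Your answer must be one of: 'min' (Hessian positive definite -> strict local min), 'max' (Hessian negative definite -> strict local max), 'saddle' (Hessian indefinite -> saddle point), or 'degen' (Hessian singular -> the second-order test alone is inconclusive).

Compute the Hessian H = grad^2 f:
  H = [[5, -1], [-1, 8]]
Verify stationarity: grad f(x*) = H x* + g = (0, 0).
Eigenvalues of H: 4.6972, 8.3028.
Both eigenvalues > 0, so H is positive definite -> x* is a strict local min.

min


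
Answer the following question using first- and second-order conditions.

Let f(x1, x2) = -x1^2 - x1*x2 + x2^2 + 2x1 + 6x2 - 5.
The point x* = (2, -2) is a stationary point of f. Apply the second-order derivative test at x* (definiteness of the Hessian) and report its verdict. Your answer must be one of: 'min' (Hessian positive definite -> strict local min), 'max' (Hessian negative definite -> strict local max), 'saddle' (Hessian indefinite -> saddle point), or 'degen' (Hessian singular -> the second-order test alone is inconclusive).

Compute the Hessian H = grad^2 f:
  H = [[-2, -1], [-1, 2]]
Verify stationarity: grad f(x*) = H x* + g = (0, 0).
Eigenvalues of H: -2.2361, 2.2361.
Eigenvalues have mixed signs, so H is indefinite -> x* is a saddle point.

saddle


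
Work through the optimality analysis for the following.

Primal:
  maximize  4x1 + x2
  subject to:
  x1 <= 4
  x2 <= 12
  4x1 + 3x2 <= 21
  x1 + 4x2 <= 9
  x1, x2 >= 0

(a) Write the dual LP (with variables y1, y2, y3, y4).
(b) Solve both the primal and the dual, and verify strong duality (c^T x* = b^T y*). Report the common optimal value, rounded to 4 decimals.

The standard primal-dual pair for 'max c^T x s.t. A x <= b, x >= 0' is:
  Dual:  min b^T y  s.t.  A^T y >= c,  y >= 0.

So the dual LP is:
  minimize  4y1 + 12y2 + 21y3 + 9y4
  subject to:
    y1 + 4y3 + y4 >= 4
    y2 + 3y3 + 4y4 >= 1
    y1, y2, y3, y4 >= 0

Solving the primal: x* = (4, 1.25).
  primal value c^T x* = 17.25.
Solving the dual: y* = (3.75, 0, 0, 0.25).
  dual value b^T y* = 17.25.
Strong duality: c^T x* = b^T y*. Confirmed.

17.25


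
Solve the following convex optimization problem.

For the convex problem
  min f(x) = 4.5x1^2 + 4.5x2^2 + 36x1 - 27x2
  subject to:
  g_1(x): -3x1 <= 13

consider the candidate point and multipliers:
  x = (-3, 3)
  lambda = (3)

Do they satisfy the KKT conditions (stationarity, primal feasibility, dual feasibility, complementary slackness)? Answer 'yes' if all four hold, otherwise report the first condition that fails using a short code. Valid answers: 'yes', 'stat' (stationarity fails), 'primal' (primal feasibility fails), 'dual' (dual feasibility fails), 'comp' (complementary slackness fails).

Gradient of f: grad f(x) = Q x + c = (9, 0)
Constraint values g_i(x) = a_i^T x - b_i:
  g_1((-3, 3)) = -4
Stationarity residual: grad f(x) + sum_i lambda_i a_i = (0, 0)
  -> stationarity OK
Primal feasibility (all g_i <= 0): OK
Dual feasibility (all lambda_i >= 0): OK
Complementary slackness (lambda_i * g_i(x) = 0 for all i): FAILS

Verdict: the first failing condition is complementary_slackness -> comp.

comp


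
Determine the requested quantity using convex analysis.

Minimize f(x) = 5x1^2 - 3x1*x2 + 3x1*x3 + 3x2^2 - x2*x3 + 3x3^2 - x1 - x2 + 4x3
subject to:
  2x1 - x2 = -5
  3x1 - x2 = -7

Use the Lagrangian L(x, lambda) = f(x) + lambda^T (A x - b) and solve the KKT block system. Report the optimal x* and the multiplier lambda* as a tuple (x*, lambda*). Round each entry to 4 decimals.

Form the Lagrangian:
  L(x, lambda) = (1/2) x^T Q x + c^T x + lambda^T (A x - b)
Stationarity (grad_x L = 0): Q x + c + A^T lambda = 0.
Primal feasibility: A x = b.

This gives the KKT block system:
  [ Q   A^T ] [ x     ]   [-c ]
  [ A    0  ] [ lambda ] = [ b ]

Solving the linear system:
  x*      = (-2, 1, 0.5)
  lambda* = (9, 1.5)
  f(x*)   = 29.25

x* = (-2, 1, 0.5), lambda* = (9, 1.5)


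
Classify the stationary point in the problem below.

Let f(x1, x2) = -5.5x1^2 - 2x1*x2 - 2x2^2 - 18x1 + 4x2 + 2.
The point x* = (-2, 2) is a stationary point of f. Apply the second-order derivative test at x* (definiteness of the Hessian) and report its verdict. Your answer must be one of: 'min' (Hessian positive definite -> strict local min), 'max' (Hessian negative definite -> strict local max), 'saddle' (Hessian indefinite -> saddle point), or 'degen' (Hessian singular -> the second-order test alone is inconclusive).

Compute the Hessian H = grad^2 f:
  H = [[-11, -2], [-2, -4]]
Verify stationarity: grad f(x*) = H x* + g = (0, 0).
Eigenvalues of H: -11.5311, -3.4689.
Both eigenvalues < 0, so H is negative definite -> x* is a strict local max.

max


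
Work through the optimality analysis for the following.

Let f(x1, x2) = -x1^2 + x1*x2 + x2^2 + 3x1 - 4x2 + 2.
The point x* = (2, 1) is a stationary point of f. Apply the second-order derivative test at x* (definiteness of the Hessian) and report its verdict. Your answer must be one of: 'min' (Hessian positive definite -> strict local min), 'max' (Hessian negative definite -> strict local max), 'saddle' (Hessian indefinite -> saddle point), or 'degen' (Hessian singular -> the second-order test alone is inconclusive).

Compute the Hessian H = grad^2 f:
  H = [[-2, 1], [1, 2]]
Verify stationarity: grad f(x*) = H x* + g = (0, 0).
Eigenvalues of H: -2.2361, 2.2361.
Eigenvalues have mixed signs, so H is indefinite -> x* is a saddle point.

saddle


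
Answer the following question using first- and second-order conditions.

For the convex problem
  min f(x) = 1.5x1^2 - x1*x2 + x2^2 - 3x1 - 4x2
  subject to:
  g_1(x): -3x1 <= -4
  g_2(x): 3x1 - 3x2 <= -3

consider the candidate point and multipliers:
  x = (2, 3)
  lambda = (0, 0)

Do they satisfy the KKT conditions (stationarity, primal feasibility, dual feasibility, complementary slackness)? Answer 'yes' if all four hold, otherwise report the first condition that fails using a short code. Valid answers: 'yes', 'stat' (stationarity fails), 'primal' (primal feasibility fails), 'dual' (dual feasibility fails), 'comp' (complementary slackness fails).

Gradient of f: grad f(x) = Q x + c = (0, 0)
Constraint values g_i(x) = a_i^T x - b_i:
  g_1((2, 3)) = -2
  g_2((2, 3)) = 0
Stationarity residual: grad f(x) + sum_i lambda_i a_i = (0, 0)
  -> stationarity OK
Primal feasibility (all g_i <= 0): OK
Dual feasibility (all lambda_i >= 0): OK
Complementary slackness (lambda_i * g_i(x) = 0 for all i): OK

Verdict: yes, KKT holds.

yes


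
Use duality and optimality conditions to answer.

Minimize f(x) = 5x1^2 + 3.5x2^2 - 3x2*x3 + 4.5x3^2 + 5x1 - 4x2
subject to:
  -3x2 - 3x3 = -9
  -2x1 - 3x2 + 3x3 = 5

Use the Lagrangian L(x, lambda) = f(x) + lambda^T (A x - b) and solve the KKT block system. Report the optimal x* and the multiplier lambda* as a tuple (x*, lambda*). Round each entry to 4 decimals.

Form the Lagrangian:
  L(x, lambda) = (1/2) x^T Q x + c^T x + lambda^T (A x - b)
Stationarity (grad_x L = 0): Q x + c + A^T lambda = 0.
Primal feasibility: A x = b.

This gives the KKT block system:
  [ Q   A^T ] [ x     ]   [-c ]
  [ A    0  ] [ lambda ] = [ b ]

Solving the linear system:
  x*      = (-1.0804, 1.0268, 1.9732)
  lambda* = (1.9911, -2.9018)
  f(x*)   = 11.4598

x* = (-1.0804, 1.0268, 1.9732), lambda* = (1.9911, -2.9018)


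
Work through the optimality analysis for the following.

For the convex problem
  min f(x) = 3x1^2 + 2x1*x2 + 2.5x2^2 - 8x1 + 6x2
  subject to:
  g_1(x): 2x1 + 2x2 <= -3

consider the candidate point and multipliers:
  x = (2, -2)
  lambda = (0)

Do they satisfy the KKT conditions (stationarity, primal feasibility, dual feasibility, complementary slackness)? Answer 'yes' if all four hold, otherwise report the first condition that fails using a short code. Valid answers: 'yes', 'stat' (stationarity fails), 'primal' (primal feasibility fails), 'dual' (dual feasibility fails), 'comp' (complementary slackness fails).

Gradient of f: grad f(x) = Q x + c = (0, 0)
Constraint values g_i(x) = a_i^T x - b_i:
  g_1((2, -2)) = 3
Stationarity residual: grad f(x) + sum_i lambda_i a_i = (0, 0)
  -> stationarity OK
Primal feasibility (all g_i <= 0): FAILS
Dual feasibility (all lambda_i >= 0): OK
Complementary slackness (lambda_i * g_i(x) = 0 for all i): OK

Verdict: the first failing condition is primal_feasibility -> primal.

primal


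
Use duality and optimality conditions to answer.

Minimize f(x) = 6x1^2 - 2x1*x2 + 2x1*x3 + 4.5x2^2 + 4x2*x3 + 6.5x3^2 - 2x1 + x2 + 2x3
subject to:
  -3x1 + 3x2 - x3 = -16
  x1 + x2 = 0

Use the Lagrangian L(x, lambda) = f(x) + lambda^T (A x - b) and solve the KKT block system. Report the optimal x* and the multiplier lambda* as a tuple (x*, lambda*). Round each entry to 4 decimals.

Form the Lagrangian:
  L(x, lambda) = (1/2) x^T Q x + c^T x + lambda^T (A x - b)
Stationarity (grad_x L = 0): Q x + c + A^T lambda = 0.
Primal feasibility: A x = b.

This gives the KKT block system:
  [ Q   A^T ] [ x     ]   [-c ]
  [ A    0  ] [ lambda ] = [ b ]

Solving the linear system:
  x*      = (2.5048, -2.5048, 0.971)
  lambda* = (9.6132, -6.1702)
  f(x*)   = 74.119

x* = (2.5048, -2.5048, 0.971), lambda* = (9.6132, -6.1702)


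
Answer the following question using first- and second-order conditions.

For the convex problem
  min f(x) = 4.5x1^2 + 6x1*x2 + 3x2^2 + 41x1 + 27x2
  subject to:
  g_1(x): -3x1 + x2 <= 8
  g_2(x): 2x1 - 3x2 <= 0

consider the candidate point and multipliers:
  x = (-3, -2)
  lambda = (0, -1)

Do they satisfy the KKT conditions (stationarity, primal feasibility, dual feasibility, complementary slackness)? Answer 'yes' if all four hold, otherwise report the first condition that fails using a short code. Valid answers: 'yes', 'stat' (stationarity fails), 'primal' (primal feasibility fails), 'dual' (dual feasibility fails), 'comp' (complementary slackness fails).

Gradient of f: grad f(x) = Q x + c = (2, -3)
Constraint values g_i(x) = a_i^T x - b_i:
  g_1((-3, -2)) = -1
  g_2((-3, -2)) = 0
Stationarity residual: grad f(x) + sum_i lambda_i a_i = (0, 0)
  -> stationarity OK
Primal feasibility (all g_i <= 0): OK
Dual feasibility (all lambda_i >= 0): FAILS
Complementary slackness (lambda_i * g_i(x) = 0 for all i): OK

Verdict: the first failing condition is dual_feasibility -> dual.

dual


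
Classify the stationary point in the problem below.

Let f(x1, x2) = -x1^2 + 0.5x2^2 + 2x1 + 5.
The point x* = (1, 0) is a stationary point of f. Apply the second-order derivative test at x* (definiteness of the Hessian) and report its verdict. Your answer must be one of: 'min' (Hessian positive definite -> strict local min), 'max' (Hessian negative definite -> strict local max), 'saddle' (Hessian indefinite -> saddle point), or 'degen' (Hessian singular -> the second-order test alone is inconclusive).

Compute the Hessian H = grad^2 f:
  H = [[-2, 0], [0, 1]]
Verify stationarity: grad f(x*) = H x* + g = (0, 0).
Eigenvalues of H: -2, 1.
Eigenvalues have mixed signs, so H is indefinite -> x* is a saddle point.

saddle


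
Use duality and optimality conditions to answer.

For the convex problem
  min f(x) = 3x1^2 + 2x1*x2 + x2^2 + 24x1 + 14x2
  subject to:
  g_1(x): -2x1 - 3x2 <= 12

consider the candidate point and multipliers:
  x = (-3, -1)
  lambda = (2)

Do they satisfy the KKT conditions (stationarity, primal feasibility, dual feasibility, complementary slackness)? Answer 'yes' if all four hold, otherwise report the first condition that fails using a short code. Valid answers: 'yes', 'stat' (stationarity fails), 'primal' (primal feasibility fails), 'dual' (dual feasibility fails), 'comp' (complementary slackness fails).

Gradient of f: grad f(x) = Q x + c = (4, 6)
Constraint values g_i(x) = a_i^T x - b_i:
  g_1((-3, -1)) = -3
Stationarity residual: grad f(x) + sum_i lambda_i a_i = (0, 0)
  -> stationarity OK
Primal feasibility (all g_i <= 0): OK
Dual feasibility (all lambda_i >= 0): OK
Complementary slackness (lambda_i * g_i(x) = 0 for all i): FAILS

Verdict: the first failing condition is complementary_slackness -> comp.

comp


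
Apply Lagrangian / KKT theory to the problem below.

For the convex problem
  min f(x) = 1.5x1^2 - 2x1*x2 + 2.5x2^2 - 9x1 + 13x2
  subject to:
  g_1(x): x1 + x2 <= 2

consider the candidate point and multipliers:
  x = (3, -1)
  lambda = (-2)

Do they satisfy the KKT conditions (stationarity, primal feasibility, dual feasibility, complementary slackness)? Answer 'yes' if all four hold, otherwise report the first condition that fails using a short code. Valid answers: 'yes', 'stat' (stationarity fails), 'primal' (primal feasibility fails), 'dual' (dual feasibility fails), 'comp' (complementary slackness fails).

Gradient of f: grad f(x) = Q x + c = (2, 2)
Constraint values g_i(x) = a_i^T x - b_i:
  g_1((3, -1)) = 0
Stationarity residual: grad f(x) + sum_i lambda_i a_i = (0, 0)
  -> stationarity OK
Primal feasibility (all g_i <= 0): OK
Dual feasibility (all lambda_i >= 0): FAILS
Complementary slackness (lambda_i * g_i(x) = 0 for all i): OK

Verdict: the first failing condition is dual_feasibility -> dual.

dual


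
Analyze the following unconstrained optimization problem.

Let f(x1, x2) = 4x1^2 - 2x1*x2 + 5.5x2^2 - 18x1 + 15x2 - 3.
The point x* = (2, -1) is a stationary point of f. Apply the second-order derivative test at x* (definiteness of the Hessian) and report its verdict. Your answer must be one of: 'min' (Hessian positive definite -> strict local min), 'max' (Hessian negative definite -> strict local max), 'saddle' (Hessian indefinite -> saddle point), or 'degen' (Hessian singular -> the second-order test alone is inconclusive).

Compute the Hessian H = grad^2 f:
  H = [[8, -2], [-2, 11]]
Verify stationarity: grad f(x*) = H x* + g = (0, 0).
Eigenvalues of H: 7, 12.
Both eigenvalues > 0, so H is positive definite -> x* is a strict local min.

min


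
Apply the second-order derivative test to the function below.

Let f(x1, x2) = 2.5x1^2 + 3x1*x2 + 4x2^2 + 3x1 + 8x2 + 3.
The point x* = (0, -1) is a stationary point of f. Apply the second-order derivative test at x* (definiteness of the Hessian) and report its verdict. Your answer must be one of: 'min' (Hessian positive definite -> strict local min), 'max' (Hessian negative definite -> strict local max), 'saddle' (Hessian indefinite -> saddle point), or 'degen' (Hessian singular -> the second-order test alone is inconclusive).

Compute the Hessian H = grad^2 f:
  H = [[5, 3], [3, 8]]
Verify stationarity: grad f(x*) = H x* + g = (0, 0).
Eigenvalues of H: 3.1459, 9.8541.
Both eigenvalues > 0, so H is positive definite -> x* is a strict local min.

min


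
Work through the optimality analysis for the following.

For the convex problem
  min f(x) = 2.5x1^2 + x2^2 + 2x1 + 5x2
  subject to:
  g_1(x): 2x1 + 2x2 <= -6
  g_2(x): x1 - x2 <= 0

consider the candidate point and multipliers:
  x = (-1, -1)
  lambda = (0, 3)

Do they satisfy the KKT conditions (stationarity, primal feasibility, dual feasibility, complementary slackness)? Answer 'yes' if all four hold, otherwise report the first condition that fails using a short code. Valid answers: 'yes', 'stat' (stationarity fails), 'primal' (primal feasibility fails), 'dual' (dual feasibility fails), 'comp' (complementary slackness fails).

Gradient of f: grad f(x) = Q x + c = (-3, 3)
Constraint values g_i(x) = a_i^T x - b_i:
  g_1((-1, -1)) = 2
  g_2((-1, -1)) = 0
Stationarity residual: grad f(x) + sum_i lambda_i a_i = (0, 0)
  -> stationarity OK
Primal feasibility (all g_i <= 0): FAILS
Dual feasibility (all lambda_i >= 0): OK
Complementary slackness (lambda_i * g_i(x) = 0 for all i): OK

Verdict: the first failing condition is primal_feasibility -> primal.

primal


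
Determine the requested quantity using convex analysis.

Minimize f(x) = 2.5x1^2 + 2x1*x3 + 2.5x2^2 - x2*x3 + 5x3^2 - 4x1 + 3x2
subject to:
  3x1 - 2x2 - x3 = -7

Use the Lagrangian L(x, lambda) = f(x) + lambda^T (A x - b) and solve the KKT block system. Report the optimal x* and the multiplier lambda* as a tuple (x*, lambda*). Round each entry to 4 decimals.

Form the Lagrangian:
  L(x, lambda) = (1/2) x^T Q x + c^T x + lambda^T (A x - b)
Stationarity (grad_x L = 0): Q x + c + A^T lambda = 0.
Primal feasibility: A x = b.

This gives the KKT block system:
  [ Q   A^T ] [ x     ]   [-c ]
  [ A    0  ] [ lambda ] = [ b ]

Solving the linear system:
  x*      = (-1.5013, 0.8859, 0.7241)
  lambda* = (3.3528)
  f(x*)   = 16.0663

x* = (-1.5013, 0.8859, 0.7241), lambda* = (3.3528)


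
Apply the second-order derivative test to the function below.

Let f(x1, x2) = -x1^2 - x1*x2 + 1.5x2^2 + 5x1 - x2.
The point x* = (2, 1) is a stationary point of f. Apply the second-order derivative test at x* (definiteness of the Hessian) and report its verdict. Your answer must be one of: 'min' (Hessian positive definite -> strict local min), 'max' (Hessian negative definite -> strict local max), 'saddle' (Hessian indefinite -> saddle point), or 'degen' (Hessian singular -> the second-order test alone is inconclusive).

Compute the Hessian H = grad^2 f:
  H = [[-2, -1], [-1, 3]]
Verify stationarity: grad f(x*) = H x* + g = (0, 0).
Eigenvalues of H: -2.1926, 3.1926.
Eigenvalues have mixed signs, so H is indefinite -> x* is a saddle point.

saddle


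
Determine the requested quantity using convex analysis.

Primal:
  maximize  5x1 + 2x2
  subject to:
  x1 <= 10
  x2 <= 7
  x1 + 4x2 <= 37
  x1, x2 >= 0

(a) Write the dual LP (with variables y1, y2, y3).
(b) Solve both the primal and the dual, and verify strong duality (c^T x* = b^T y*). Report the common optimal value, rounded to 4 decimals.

The standard primal-dual pair for 'max c^T x s.t. A x <= b, x >= 0' is:
  Dual:  min b^T y  s.t.  A^T y >= c,  y >= 0.

So the dual LP is:
  minimize  10y1 + 7y2 + 37y3
  subject to:
    y1 + y3 >= 5
    y2 + 4y3 >= 2
    y1, y2, y3 >= 0

Solving the primal: x* = (10, 6.75).
  primal value c^T x* = 63.5.
Solving the dual: y* = (4.5, 0, 0.5).
  dual value b^T y* = 63.5.
Strong duality: c^T x* = b^T y*. Confirmed.

63.5
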